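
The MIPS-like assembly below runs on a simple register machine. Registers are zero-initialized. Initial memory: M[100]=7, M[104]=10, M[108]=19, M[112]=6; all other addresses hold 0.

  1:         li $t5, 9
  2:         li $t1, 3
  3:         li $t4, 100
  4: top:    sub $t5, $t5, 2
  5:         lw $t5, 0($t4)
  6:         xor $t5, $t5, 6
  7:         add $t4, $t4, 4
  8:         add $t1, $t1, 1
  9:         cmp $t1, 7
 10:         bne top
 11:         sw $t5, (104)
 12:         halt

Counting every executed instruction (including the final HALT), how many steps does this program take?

33

li $t5, 9 → $t5=9
li $t1, 3 → $t1=3
li $t4, 100 → $t4=100
sub $t5, $t5, 2 → $t5=9-2=7
lw $t5, 0($t4) → $t5=M[100]=7
xor $t5, $t5, 6 → $t5=7^6=1
add $t4, $t4, 4 → $t4=100+4=104
add $t1, $t1, 1 → $t1=3+1=4
cmp $t1, 7  (cmp 4,7)
bne top: taken
sub $t5, $t5, 2 → $t5=1-2=-1
lw $t5, 0($t4) → $t5=M[104]=10
xor $t5, $t5, 6 → $t5=10^6=12
add $t4, $t4, 4 → $t4=104+4=108
add $t1, $t1, 1 → $t1=4+1=5
cmp $t1, 7  (cmp 5,7)
bne top: taken
sub $t5, $t5, 2 → $t5=12-2=10
lw $t5, 0($t4) → $t5=M[108]=19
xor $t5, $t5, 6 → $t5=19^6=21
add $t4, $t4, 4 → $t4=108+4=112
add $t1, $t1, 1 → $t1=5+1=6
cmp $t1, 7  (cmp 6,7)
bne top: taken
sub $t5, $t5, 2 → $t5=21-2=19
lw $t5, 0($t4) → $t5=M[112]=6
xor $t5, $t5, 6 → $t5=6^6=0
add $t4, $t4, 4 → $t4=112+4=116
add $t1, $t1, 1 → $t1=6+1=7
cmp $t1, 7  (cmp 7,7)
bne top: not taken
sw $t5, (104) → M[104]=0
halt.
Total executed instructions: 33.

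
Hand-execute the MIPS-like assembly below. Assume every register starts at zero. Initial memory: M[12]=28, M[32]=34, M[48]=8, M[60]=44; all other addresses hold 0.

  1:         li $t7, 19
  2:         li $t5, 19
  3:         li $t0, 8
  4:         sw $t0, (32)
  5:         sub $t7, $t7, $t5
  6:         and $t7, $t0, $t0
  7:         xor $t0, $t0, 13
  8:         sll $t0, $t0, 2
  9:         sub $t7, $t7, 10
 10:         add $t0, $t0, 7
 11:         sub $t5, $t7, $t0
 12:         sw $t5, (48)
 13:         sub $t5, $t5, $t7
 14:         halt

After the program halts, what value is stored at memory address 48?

-29

$t7=19
$t5=19
$t0=8
sw $t0, (32) → M[32]=8
$t7=19-19=0
$t7=8&8=8
$t0=8^13=5
$t0=5<<2=20
$t7=8-10=-2
$t0=20+7=27
$t5=(-2)-27=-29
sw $t5, (48) → M[48]=-29
$t5=(-29)-(-2)=-27
halt.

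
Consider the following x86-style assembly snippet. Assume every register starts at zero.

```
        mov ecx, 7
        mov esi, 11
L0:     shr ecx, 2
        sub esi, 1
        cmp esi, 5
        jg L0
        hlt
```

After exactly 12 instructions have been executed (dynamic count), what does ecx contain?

0

mov ecx, 7 → ecx=7
mov esi, 11 → esi=11
shr ecx, 2 → ecx=7>>2=1
sub esi, 1 → esi=11-1=10
cmp esi, 5  (cmp 10,5)
jg L0: taken
shr ecx, 2 → ecx=1>>2=0
sub esi, 1 → esi=10-1=9
cmp esi, 5  (cmp 9,5)
jg L0: taken
shr ecx, 2 → ecx=0>>2=0
sub esi, 1 → esi=9-1=8
After step 12: ecx = 0.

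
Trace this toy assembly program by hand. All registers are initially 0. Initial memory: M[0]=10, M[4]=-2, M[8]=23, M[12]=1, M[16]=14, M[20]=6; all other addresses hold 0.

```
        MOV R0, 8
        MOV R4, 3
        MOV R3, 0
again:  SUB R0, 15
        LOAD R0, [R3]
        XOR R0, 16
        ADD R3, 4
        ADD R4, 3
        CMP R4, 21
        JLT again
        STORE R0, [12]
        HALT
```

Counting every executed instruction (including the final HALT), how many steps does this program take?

47

MOV R0, 8 → R0=8
MOV R4, 3 → R4=3
MOV R3, 0 → R3=0
SUB R0, 15 → R0=8-15=-7
LOAD R0, [R3] → R0=M[0]=10
XOR R0, 16 → R0=10^16=26
ADD R3, 4 → R3=0+4=4
ADD R4, 3 → R4=3+3=6
CMP R4, 21  (cmp 6,21)
JLT again: taken
SUB R0, 15 → R0=26-15=11
LOAD R0, [R3] → R0=M[4]=-2
XOR R0, 16 → R0=(-2)^16=-18
ADD R3, 4 → R3=4+4=8
ADD R4, 3 → R4=6+3=9
CMP R4, 21  (cmp 9,21)
JLT again: taken
SUB R0, 15 → R0=(-18)-15=-33
LOAD R0, [R3] → R0=M[8]=23
XOR R0, 16 → R0=23^16=7
ADD R3, 4 → R3=8+4=12
ADD R4, 3 → R4=9+3=12
CMP R4, 21  (cmp 12,21)
JLT again: taken
SUB R0, 15 → R0=7-15=-8
LOAD R0, [R3] → R0=M[12]=1
XOR R0, 16 → R0=1^16=17
ADD R3, 4 → R3=12+4=16
ADD R4, 3 → R4=12+3=15
CMP R4, 21  (cmp 15,21)
JLT again: taken
SUB R0, 15 → R0=17-15=2
LOAD R0, [R3] → R0=M[16]=14
XOR R0, 16 → R0=14^16=30
ADD R3, 4 → R3=16+4=20
ADD R4, 3 → R4=15+3=18
CMP R4, 21  (cmp 18,21)
JLT again: taken
SUB R0, 15 → R0=30-15=15
LOAD R0, [R3] → R0=M[20]=6
XOR R0, 16 → R0=6^16=22
ADD R3, 4 → R3=20+4=24
ADD R4, 3 → R4=18+3=21
CMP R4, 21  (cmp 21,21)
JLT again: not taken
STORE R0, [12] → M[12]=22
halt.
Total executed instructions: 47.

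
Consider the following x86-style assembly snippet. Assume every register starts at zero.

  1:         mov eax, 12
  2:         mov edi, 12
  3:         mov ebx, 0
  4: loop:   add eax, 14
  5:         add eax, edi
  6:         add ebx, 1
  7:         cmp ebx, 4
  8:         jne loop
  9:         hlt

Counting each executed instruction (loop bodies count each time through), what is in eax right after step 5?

38

after mov eax, 12: eax=12
after mov edi, 12: edi=12
after mov ebx, 0: ebx=0
after add eax, 14: eax=12+14=26
after add eax, edi: eax=26+12=38
After step 5: eax = 38.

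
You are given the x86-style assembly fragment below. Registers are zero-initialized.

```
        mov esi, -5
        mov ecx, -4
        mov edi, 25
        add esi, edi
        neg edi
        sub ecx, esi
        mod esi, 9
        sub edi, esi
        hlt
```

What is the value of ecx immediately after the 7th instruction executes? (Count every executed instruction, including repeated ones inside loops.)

-24

mov esi, -5 → esi=-5
mov ecx, -4 → ecx=-4
mov edi, 25 → edi=25
add esi, edi → esi=(-5)+25=20
neg edi → edi=-(25)=-25
sub ecx, esi → ecx=(-4)-20=-24
mod esi, 9 → esi=20%9=2
After step 7: ecx = -24.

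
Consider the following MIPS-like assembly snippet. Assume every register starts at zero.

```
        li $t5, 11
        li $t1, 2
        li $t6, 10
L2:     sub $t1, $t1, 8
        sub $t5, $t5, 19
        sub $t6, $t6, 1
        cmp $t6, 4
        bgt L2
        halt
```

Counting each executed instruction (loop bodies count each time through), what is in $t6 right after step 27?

5

$t5=11
$t1=2
$t6=10
$t1=2-8=-6
$t5=11-19=-8
$t6=10-1=9
cmp $t6, 4  (cmp 9,4)
bgt L2: taken
$t1=(-6)-8=-14
$t5=(-8)-19=-27
$t6=9-1=8
cmp $t6, 4  (cmp 8,4)
bgt L2: taken
$t1=(-14)-8=-22
$t5=(-27)-19=-46
$t6=8-1=7
cmp $t6, 4  (cmp 7,4)
bgt L2: taken
$t1=(-22)-8=-30
$t5=(-46)-19=-65
$t6=7-1=6
cmp $t6, 4  (cmp 6,4)
bgt L2: taken
$t1=(-30)-8=-38
$t5=(-65)-19=-84
$t6=6-1=5
cmp $t6, 4  (cmp 5,4)
After step 27: $t6 = 5.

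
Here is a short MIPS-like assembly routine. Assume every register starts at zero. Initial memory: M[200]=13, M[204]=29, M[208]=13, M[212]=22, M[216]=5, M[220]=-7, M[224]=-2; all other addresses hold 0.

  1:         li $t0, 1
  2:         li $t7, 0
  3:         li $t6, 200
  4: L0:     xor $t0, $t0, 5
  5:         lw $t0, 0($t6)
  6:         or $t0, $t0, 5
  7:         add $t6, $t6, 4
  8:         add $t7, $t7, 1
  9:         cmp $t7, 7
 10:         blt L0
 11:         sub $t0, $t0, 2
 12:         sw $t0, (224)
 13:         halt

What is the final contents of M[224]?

-3

li $t0, 1 → $t0=1
li $t7, 0 → $t7=0
li $t6, 200 → $t6=200
xor $t0, $t0, 5 → $t0=1^5=4
lw $t0, 0($t6) → $t0=M[200]=13
or $t0, $t0, 5 → $t0=13|5=13
add $t6, $t6, 4 → $t6=200+4=204
add $t7, $t7, 1 → $t7=0+1=1
cmp $t7, 7  (cmp 1,7)
blt L0: taken
xor $t0, $t0, 5 → $t0=13^5=8
lw $t0, 0($t6) → $t0=M[204]=29
or $t0, $t0, 5 → $t0=29|5=29
add $t6, $t6, 4 → $t6=204+4=208
add $t7, $t7, 1 → $t7=1+1=2
cmp $t7, 7  (cmp 2,7)
blt L0: taken
xor $t0, $t0, 5 → $t0=29^5=24
lw $t0, 0($t6) → $t0=M[208]=13
or $t0, $t0, 5 → $t0=13|5=13
add $t6, $t6, 4 → $t6=208+4=212
add $t7, $t7, 1 → $t7=2+1=3
cmp $t7, 7  (cmp 3,7)
blt L0: taken
xor $t0, $t0, 5 → $t0=13^5=8
lw $t0, 0($t6) → $t0=M[212]=22
or $t0, $t0, 5 → $t0=22|5=23
add $t6, $t6, 4 → $t6=212+4=216
add $t7, $t7, 1 → $t7=3+1=4
cmp $t7, 7  (cmp 4,7)
blt L0: taken
xor $t0, $t0, 5 → $t0=23^5=18
lw $t0, 0($t6) → $t0=M[216]=5
or $t0, $t0, 5 → $t0=5|5=5
add $t6, $t6, 4 → $t6=216+4=220
add $t7, $t7, 1 → $t7=4+1=5
cmp $t7, 7  (cmp 5,7)
blt L0: taken
xor $t0, $t0, 5 → $t0=5^5=0
lw $t0, 0($t6) → $t0=M[220]=-7
or $t0, $t0, 5 → $t0=(-7)|5=-3
add $t6, $t6, 4 → $t6=220+4=224
add $t7, $t7, 1 → $t7=5+1=6
cmp $t7, 7  (cmp 6,7)
blt L0: taken
xor $t0, $t0, 5 → $t0=(-3)^5=-8
lw $t0, 0($t6) → $t0=M[224]=-2
or $t0, $t0, 5 → $t0=(-2)|5=-1
add $t6, $t6, 4 → $t6=224+4=228
add $t7, $t7, 1 → $t7=6+1=7
cmp $t7, 7  (cmp 7,7)
blt L0: not taken
sub $t0, $t0, 2 → $t0=(-1)-2=-3
sw $t0, (224) → M[224]=-3
halt.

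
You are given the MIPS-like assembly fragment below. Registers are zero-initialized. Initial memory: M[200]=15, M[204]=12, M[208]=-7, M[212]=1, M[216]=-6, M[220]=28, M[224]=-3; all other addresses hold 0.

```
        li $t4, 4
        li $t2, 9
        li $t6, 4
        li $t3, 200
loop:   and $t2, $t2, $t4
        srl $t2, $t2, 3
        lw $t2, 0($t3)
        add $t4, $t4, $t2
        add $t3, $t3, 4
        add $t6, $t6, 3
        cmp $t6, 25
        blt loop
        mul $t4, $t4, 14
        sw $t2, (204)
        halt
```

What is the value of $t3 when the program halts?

li $t4, 4 → $t4=4
li $t2, 9 → $t2=9
li $t6, 4 → $t6=4
li $t3, 200 → $t3=200
and $t2, $t2, $t4 → $t2=9&4=0
srl $t2, $t2, 3 → $t2=0>>3=0
lw $t2, 0($t3) → $t2=M[200]=15
add $t4, $t4, $t2 → $t4=4+15=19
add $t3, $t3, 4 → $t3=200+4=204
add $t6, $t6, 3 → $t6=4+3=7
cmp $t6, 25  (cmp 7,25)
blt loop: taken
and $t2, $t2, $t4 → $t2=15&19=3
srl $t2, $t2, 3 → $t2=3>>3=0
lw $t2, 0($t3) → $t2=M[204]=12
add $t4, $t4, $t2 → $t4=19+12=31
add $t3, $t3, 4 → $t3=204+4=208
add $t6, $t6, 3 → $t6=7+3=10
cmp $t6, 25  (cmp 10,25)
blt loop: taken
and $t2, $t2, $t4 → $t2=12&31=12
srl $t2, $t2, 3 → $t2=12>>3=1
lw $t2, 0($t3) → $t2=M[208]=-7
add $t4, $t4, $t2 → $t4=31+(-7)=24
add $t3, $t3, 4 → $t3=208+4=212
add $t6, $t6, 3 → $t6=10+3=13
cmp $t6, 25  (cmp 13,25)
blt loop: taken
and $t2, $t2, $t4 → $t2=(-7)&24=24
srl $t2, $t2, 3 → $t2=24>>3=3
lw $t2, 0($t3) → $t2=M[212]=1
add $t4, $t4, $t2 → $t4=24+1=25
add $t3, $t3, 4 → $t3=212+4=216
add $t6, $t6, 3 → $t6=13+3=16
cmp $t6, 25  (cmp 16,25)
blt loop: taken
and $t2, $t2, $t4 → $t2=1&25=1
srl $t2, $t2, 3 → $t2=1>>3=0
lw $t2, 0($t3) → $t2=M[216]=-6
add $t4, $t4, $t2 → $t4=25+(-6)=19
add $t3, $t3, 4 → $t3=216+4=220
add $t6, $t6, 3 → $t6=16+3=19
cmp $t6, 25  (cmp 19,25)
blt loop: taken
and $t2, $t2, $t4 → $t2=(-6)&19=18
srl $t2, $t2, 3 → $t2=18>>3=2
lw $t2, 0($t3) → $t2=M[220]=28
add $t4, $t4, $t2 → $t4=19+28=47
add $t3, $t3, 4 → $t3=220+4=224
add $t6, $t6, 3 → $t6=19+3=22
cmp $t6, 25  (cmp 22,25)
blt loop: taken
and $t2, $t2, $t4 → $t2=28&47=12
srl $t2, $t2, 3 → $t2=12>>3=1
lw $t2, 0($t3) → $t2=M[224]=-3
add $t4, $t4, $t2 → $t4=47+(-3)=44
add $t3, $t3, 4 → $t3=224+4=228
add $t6, $t6, 3 → $t6=22+3=25
cmp $t6, 25  (cmp 25,25)
blt loop: not taken
mul $t4, $t4, 14 → $t4=44*14=616
sw $t2, (204) → M[204]=-3
halt.

228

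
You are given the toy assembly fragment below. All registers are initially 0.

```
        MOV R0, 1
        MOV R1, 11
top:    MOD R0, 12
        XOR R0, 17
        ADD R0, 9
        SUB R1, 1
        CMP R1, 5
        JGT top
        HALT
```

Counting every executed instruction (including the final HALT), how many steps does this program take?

39

after MOV R0, 1: R0=1
after MOV R1, 11: R1=11
after MOD R0, 12: R0=1%12=1
after XOR R0, 17: R0=1^17=16
after ADD R0, 9: R0=16+9=25
after SUB R1, 1: R1=11-1=10
CMP R1, 5  (cmp 10,5)
JGT top: taken
after MOD R0, 12: R0=25%12=1
after XOR R0, 17: R0=1^17=16
after ADD R0, 9: R0=16+9=25
after SUB R1, 1: R1=10-1=9
CMP R1, 5  (cmp 9,5)
JGT top: taken
after MOD R0, 12: R0=25%12=1
after XOR R0, 17: R0=1^17=16
after ADD R0, 9: R0=16+9=25
after SUB R1, 1: R1=9-1=8
CMP R1, 5  (cmp 8,5)
JGT top: taken
after MOD R0, 12: R0=25%12=1
after XOR R0, 17: R0=1^17=16
after ADD R0, 9: R0=16+9=25
after SUB R1, 1: R1=8-1=7
CMP R1, 5  (cmp 7,5)
JGT top: taken
after MOD R0, 12: R0=25%12=1
after XOR R0, 17: R0=1^17=16
after ADD R0, 9: R0=16+9=25
after SUB R1, 1: R1=7-1=6
CMP R1, 5  (cmp 6,5)
JGT top: taken
after MOD R0, 12: R0=25%12=1
after XOR R0, 17: R0=1^17=16
after ADD R0, 9: R0=16+9=25
after SUB R1, 1: R1=6-1=5
CMP R1, 5  (cmp 5,5)
JGT top: not taken
halt.
Total executed instructions: 39.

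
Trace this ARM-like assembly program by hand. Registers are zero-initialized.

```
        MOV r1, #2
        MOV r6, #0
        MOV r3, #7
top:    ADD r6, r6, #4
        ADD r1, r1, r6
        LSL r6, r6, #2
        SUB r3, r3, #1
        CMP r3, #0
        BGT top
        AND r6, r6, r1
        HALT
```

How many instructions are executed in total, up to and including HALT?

47

MOV r1, #2 → r1=2
MOV r6, #0 → r6=0
MOV r3, #7 → r3=7
ADD r6, r6, #4 → r6=0+4=4
ADD r1, r1, r6 → r1=2+4=6
LSL r6, r6, #2 → r6=4<<2=16
SUB r3, r3, #1 → r3=7-1=6
CMP r3, #0  (cmp 6,0)
BGT top: taken
ADD r6, r6, #4 → r6=16+4=20
ADD r1, r1, r6 → r1=6+20=26
LSL r6, r6, #2 → r6=20<<2=80
SUB r3, r3, #1 → r3=6-1=5
CMP r3, #0  (cmp 5,0)
BGT top: taken
ADD r6, r6, #4 → r6=80+4=84
ADD r1, r1, r6 → r1=26+84=110
LSL r6, r6, #2 → r6=84<<2=336
SUB r3, r3, #1 → r3=5-1=4
CMP r3, #0  (cmp 4,0)
BGT top: taken
ADD r6, r6, #4 → r6=336+4=340
ADD r1, r1, r6 → r1=110+340=450
LSL r6, r6, #2 → r6=340<<2=1360
SUB r3, r3, #1 → r3=4-1=3
CMP r3, #0  (cmp 3,0)
BGT top: taken
ADD r6, r6, #4 → r6=1360+4=1364
ADD r1, r1, r6 → r1=450+1364=1814
LSL r6, r6, #2 → r6=1364<<2=5456
SUB r3, r3, #1 → r3=3-1=2
CMP r3, #0  (cmp 2,0)
BGT top: taken
ADD r6, r6, #4 → r6=5456+4=5460
ADD r1, r1, r6 → r1=1814+5460=7274
LSL r6, r6, #2 → r6=5460<<2=21840
SUB r3, r3, #1 → r3=2-1=1
CMP r3, #0  (cmp 1,0)
BGT top: taken
ADD r6, r6, #4 → r6=21840+4=21844
ADD r1, r1, r6 → r1=7274+21844=29118
LSL r6, r6, #2 → r6=21844<<2=87376
SUB r3, r3, #1 → r3=1-1=0
CMP r3, #0  (cmp 0,0)
BGT top: not taken
AND r6, r6, r1 → r6=87376&29118=20752
halt.
Total executed instructions: 47.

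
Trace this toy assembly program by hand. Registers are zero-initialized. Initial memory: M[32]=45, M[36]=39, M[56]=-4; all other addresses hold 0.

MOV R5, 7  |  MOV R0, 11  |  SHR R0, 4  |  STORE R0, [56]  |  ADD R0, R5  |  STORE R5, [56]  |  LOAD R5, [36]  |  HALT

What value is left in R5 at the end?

39

after MOV R5, 7: R5=7
after MOV R0, 11: R0=11
after SHR R0, 4: R0=11>>4=0
STORE R0, [56] → M[56]=0
after ADD R0, R5: R0=0+7=7
STORE R5, [56] → M[56]=7
after LOAD R5, [36]: R5=M[36]=39
halt.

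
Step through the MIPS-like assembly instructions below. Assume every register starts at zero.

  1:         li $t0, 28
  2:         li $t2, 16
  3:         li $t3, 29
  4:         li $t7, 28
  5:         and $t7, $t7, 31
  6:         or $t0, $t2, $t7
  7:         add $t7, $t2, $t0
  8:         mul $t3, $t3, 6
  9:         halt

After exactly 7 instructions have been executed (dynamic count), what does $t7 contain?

after li $t0, 28: $t0=28
after li $t2, 16: $t2=16
after li $t3, 29: $t3=29
after li $t7, 28: $t7=28
after and $t7, $t7, 31: $t7=28&31=28
after or $t0, $t2, $t7: $t0=16|28=28
after add $t7, $t2, $t0: $t7=16+28=44
After step 7: $t7 = 44.

44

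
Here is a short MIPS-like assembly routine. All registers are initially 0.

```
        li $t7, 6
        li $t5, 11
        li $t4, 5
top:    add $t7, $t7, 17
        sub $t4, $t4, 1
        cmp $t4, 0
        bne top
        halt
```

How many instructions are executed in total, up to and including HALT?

after li $t7, 6: $t7=6
after li $t5, 11: $t5=11
after li $t4, 5: $t4=5
after add $t7, $t7, 17: $t7=6+17=23
after sub $t4, $t4, 1: $t4=5-1=4
cmp $t4, 0  (cmp 4,0)
bne top: taken
after add $t7, $t7, 17: $t7=23+17=40
after sub $t4, $t4, 1: $t4=4-1=3
cmp $t4, 0  (cmp 3,0)
bne top: taken
after add $t7, $t7, 17: $t7=40+17=57
after sub $t4, $t4, 1: $t4=3-1=2
cmp $t4, 0  (cmp 2,0)
bne top: taken
after add $t7, $t7, 17: $t7=57+17=74
after sub $t4, $t4, 1: $t4=2-1=1
cmp $t4, 0  (cmp 1,0)
bne top: taken
after add $t7, $t7, 17: $t7=74+17=91
after sub $t4, $t4, 1: $t4=1-1=0
cmp $t4, 0  (cmp 0,0)
bne top: not taken
halt.
Total executed instructions: 24.

24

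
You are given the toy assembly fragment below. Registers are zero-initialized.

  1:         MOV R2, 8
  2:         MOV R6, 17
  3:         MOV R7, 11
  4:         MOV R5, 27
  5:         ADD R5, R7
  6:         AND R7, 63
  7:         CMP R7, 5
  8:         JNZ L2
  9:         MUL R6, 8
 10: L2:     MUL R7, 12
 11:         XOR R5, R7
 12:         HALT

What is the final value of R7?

132

after MOV R2, 8: R2=8
after MOV R6, 17: R6=17
after MOV R7, 11: R7=11
after MOV R5, 27: R5=27
after ADD R5, R7: R5=27+11=38
after AND R7, 63: R7=11&63=11
CMP R7, 5  (cmp 11,5)
JNZ L2: taken
after MUL R7, 12: R7=11*12=132
after XOR R5, R7: R5=38^132=162
halt.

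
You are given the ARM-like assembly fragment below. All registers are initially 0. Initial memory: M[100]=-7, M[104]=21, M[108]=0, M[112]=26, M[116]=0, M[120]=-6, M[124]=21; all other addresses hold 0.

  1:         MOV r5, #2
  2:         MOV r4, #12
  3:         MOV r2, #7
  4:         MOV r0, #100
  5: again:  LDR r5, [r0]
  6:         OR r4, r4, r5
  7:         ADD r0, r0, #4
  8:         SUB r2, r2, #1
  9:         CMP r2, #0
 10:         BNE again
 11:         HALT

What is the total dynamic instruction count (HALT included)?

47

after MOV r5, #2: r5=2
after MOV r4, #12: r4=12
after MOV r2, #7: r2=7
after MOV r0, #100: r0=100
after LDR r5, [r0]: r5=M[100]=-7
after OR r4, r4, r5: r4=12|(-7)=-3
after ADD r0, r0, #4: r0=100+4=104
after SUB r2, r2, #1: r2=7-1=6
CMP r2, #0  (cmp 6,0)
BNE again: taken
after LDR r5, [r0]: r5=M[104]=21
after OR r4, r4, r5: r4=(-3)|21=-3
after ADD r0, r0, #4: r0=104+4=108
after SUB r2, r2, #1: r2=6-1=5
CMP r2, #0  (cmp 5,0)
BNE again: taken
after LDR r5, [r0]: r5=M[108]=0
after OR r4, r4, r5: r4=(-3)|0=-3
after ADD r0, r0, #4: r0=108+4=112
after SUB r2, r2, #1: r2=5-1=4
CMP r2, #0  (cmp 4,0)
BNE again: taken
after LDR r5, [r0]: r5=M[112]=26
after OR r4, r4, r5: r4=(-3)|26=-1
after ADD r0, r0, #4: r0=112+4=116
after SUB r2, r2, #1: r2=4-1=3
CMP r2, #0  (cmp 3,0)
BNE again: taken
after LDR r5, [r0]: r5=M[116]=0
after OR r4, r4, r5: r4=(-1)|0=-1
after ADD r0, r0, #4: r0=116+4=120
after SUB r2, r2, #1: r2=3-1=2
CMP r2, #0  (cmp 2,0)
BNE again: taken
after LDR r5, [r0]: r5=M[120]=-6
after OR r4, r4, r5: r4=(-1)|(-6)=-1
after ADD r0, r0, #4: r0=120+4=124
after SUB r2, r2, #1: r2=2-1=1
CMP r2, #0  (cmp 1,0)
BNE again: taken
after LDR r5, [r0]: r5=M[124]=21
after OR r4, r4, r5: r4=(-1)|21=-1
after ADD r0, r0, #4: r0=124+4=128
after SUB r2, r2, #1: r2=1-1=0
CMP r2, #0  (cmp 0,0)
BNE again: not taken
halt.
Total executed instructions: 47.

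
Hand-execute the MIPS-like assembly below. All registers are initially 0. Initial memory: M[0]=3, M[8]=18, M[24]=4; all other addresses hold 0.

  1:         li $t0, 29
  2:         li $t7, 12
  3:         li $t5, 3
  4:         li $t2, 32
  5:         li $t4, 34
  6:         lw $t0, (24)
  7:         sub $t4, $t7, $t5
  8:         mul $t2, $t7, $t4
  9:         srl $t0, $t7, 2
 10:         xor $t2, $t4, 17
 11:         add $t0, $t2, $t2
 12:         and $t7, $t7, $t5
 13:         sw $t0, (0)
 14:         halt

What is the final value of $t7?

0

after li $t0, 29: $t0=29
after li $t7, 12: $t7=12
after li $t5, 3: $t5=3
after li $t2, 32: $t2=32
after li $t4, 34: $t4=34
after lw $t0, (24): $t0=M[24]=4
after sub $t4, $t7, $t5: $t4=12-3=9
after mul $t2, $t7, $t4: $t2=12*9=108
after srl $t0, $t7, 2: $t0=12>>2=3
after xor $t2, $t4, 17: $t2=9^17=24
after add $t0, $t2, $t2: $t0=24+24=48
after and $t7, $t7, $t5: $t7=12&3=0
sw $t0, (0) → M[0]=48
halt.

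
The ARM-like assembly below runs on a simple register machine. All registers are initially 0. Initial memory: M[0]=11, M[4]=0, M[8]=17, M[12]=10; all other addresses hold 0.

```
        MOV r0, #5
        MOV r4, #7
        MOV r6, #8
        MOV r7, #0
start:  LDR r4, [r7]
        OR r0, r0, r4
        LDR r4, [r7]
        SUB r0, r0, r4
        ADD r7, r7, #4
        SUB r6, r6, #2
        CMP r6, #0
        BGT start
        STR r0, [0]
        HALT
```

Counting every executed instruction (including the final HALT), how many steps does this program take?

38

r0=5
r4=7
r6=8
r7=0
r4=M[0]=11
r0=5|11=15
r4=M[0]=11
r0=15-11=4
r7=0+4=4
r6=8-2=6
CMP r6, #0  (cmp 6,0)
BGT start: taken
r4=M[4]=0
r0=4|0=4
r4=M[4]=0
r0=4-0=4
r7=4+4=8
r6=6-2=4
CMP r6, #0  (cmp 4,0)
BGT start: taken
r4=M[8]=17
r0=4|17=21
r4=M[8]=17
r0=21-17=4
r7=8+4=12
r6=4-2=2
CMP r6, #0  (cmp 2,0)
BGT start: taken
r4=M[12]=10
r0=4|10=14
r4=M[12]=10
r0=14-10=4
r7=12+4=16
r6=2-2=0
CMP r6, #0  (cmp 0,0)
BGT start: not taken
STR r0, [0] → M[0]=4
halt.
Total executed instructions: 38.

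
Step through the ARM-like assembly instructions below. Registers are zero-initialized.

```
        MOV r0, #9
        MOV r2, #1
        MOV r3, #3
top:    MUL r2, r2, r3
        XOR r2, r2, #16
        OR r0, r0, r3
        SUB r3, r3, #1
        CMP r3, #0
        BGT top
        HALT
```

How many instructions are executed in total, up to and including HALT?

after MOV r0, #9: r0=9
after MOV r2, #1: r2=1
after MOV r3, #3: r3=3
after MUL r2, r2, r3: r2=1*3=3
after XOR r2, r2, #16: r2=3^16=19
after OR r0, r0, r3: r0=9|3=11
after SUB r3, r3, #1: r3=3-1=2
CMP r3, #0  (cmp 2,0)
BGT top: taken
after MUL r2, r2, r3: r2=19*2=38
after XOR r2, r2, #16: r2=38^16=54
after OR r0, r0, r3: r0=11|2=11
after SUB r3, r3, #1: r3=2-1=1
CMP r3, #0  (cmp 1,0)
BGT top: taken
after MUL r2, r2, r3: r2=54*1=54
after XOR r2, r2, #16: r2=54^16=38
after OR r0, r0, r3: r0=11|1=11
after SUB r3, r3, #1: r3=1-1=0
CMP r3, #0  (cmp 0,0)
BGT top: not taken
halt.
Total executed instructions: 22.

22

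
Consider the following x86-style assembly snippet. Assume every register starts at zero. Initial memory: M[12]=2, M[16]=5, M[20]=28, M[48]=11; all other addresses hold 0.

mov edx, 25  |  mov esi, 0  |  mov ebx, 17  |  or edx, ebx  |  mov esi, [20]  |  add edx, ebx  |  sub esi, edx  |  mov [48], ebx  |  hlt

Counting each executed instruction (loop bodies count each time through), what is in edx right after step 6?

42

mov edx, 25 → edx=25
mov esi, 0 → esi=0
mov ebx, 17 → ebx=17
or edx, ebx → edx=25|17=25
mov esi, [20] → esi=M[20]=28
add edx, ebx → edx=25+17=42
After step 6: edx = 42.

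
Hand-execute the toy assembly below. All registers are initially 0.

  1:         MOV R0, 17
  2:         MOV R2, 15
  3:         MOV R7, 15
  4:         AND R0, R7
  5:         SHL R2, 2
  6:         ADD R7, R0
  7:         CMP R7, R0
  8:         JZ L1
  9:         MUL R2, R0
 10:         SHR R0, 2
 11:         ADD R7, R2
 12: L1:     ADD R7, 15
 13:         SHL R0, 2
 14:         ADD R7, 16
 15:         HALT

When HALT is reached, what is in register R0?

MOV R0, 17 → R0=17
MOV R2, 15 → R2=15
MOV R7, 15 → R7=15
AND R0, R7 → R0=17&15=1
SHL R2, 2 → R2=15<<2=60
ADD R7, R0 → R7=15+1=16
CMP R7, R0  (cmp 16,1)
JZ L1: not taken
MUL R2, R0 → R2=60*1=60
SHR R0, 2 → R0=1>>2=0
ADD R7, R2 → R7=16+60=76
ADD R7, 15 → R7=76+15=91
SHL R0, 2 → R0=0<<2=0
ADD R7, 16 → R7=91+16=107
halt.

0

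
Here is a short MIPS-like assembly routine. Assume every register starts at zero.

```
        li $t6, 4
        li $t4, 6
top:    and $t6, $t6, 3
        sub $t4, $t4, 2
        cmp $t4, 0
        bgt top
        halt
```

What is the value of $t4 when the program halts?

0

$t6=4
$t4=6
$t6=4&3=0
$t4=6-2=4
cmp $t4, 0  (cmp 4,0)
bgt top: taken
$t6=0&3=0
$t4=4-2=2
cmp $t4, 0  (cmp 2,0)
bgt top: taken
$t6=0&3=0
$t4=2-2=0
cmp $t4, 0  (cmp 0,0)
bgt top: not taken
halt.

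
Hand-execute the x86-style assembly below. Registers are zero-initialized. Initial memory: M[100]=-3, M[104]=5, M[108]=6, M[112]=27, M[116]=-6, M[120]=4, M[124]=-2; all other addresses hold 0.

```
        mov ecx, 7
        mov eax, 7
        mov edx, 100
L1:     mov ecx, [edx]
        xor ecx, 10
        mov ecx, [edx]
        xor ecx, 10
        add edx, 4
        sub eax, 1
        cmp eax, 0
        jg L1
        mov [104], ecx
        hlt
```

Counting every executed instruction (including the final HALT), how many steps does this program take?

61

mov ecx, 7 → ecx=7
mov eax, 7 → eax=7
mov edx, 100 → edx=100
mov ecx, [edx] → ecx=M[100]=-3
xor ecx, 10 → ecx=(-3)^10=-9
mov ecx, [edx] → ecx=M[100]=-3
xor ecx, 10 → ecx=(-3)^10=-9
add edx, 4 → edx=100+4=104
sub eax, 1 → eax=7-1=6
cmp eax, 0  (cmp 6,0)
jg L1: taken
mov ecx, [edx] → ecx=M[104]=5
xor ecx, 10 → ecx=5^10=15
mov ecx, [edx] → ecx=M[104]=5
xor ecx, 10 → ecx=5^10=15
add edx, 4 → edx=104+4=108
sub eax, 1 → eax=6-1=5
cmp eax, 0  (cmp 5,0)
jg L1: taken
mov ecx, [edx] → ecx=M[108]=6
xor ecx, 10 → ecx=6^10=12
mov ecx, [edx] → ecx=M[108]=6
xor ecx, 10 → ecx=6^10=12
add edx, 4 → edx=108+4=112
sub eax, 1 → eax=5-1=4
cmp eax, 0  (cmp 4,0)
jg L1: taken
mov ecx, [edx] → ecx=M[112]=27
xor ecx, 10 → ecx=27^10=17
mov ecx, [edx] → ecx=M[112]=27
xor ecx, 10 → ecx=27^10=17
add edx, 4 → edx=112+4=116
sub eax, 1 → eax=4-1=3
cmp eax, 0  (cmp 3,0)
jg L1: taken
mov ecx, [edx] → ecx=M[116]=-6
xor ecx, 10 → ecx=(-6)^10=-16
mov ecx, [edx] → ecx=M[116]=-6
xor ecx, 10 → ecx=(-6)^10=-16
add edx, 4 → edx=116+4=120
sub eax, 1 → eax=3-1=2
cmp eax, 0  (cmp 2,0)
jg L1: taken
mov ecx, [edx] → ecx=M[120]=4
xor ecx, 10 → ecx=4^10=14
mov ecx, [edx] → ecx=M[120]=4
xor ecx, 10 → ecx=4^10=14
add edx, 4 → edx=120+4=124
sub eax, 1 → eax=2-1=1
cmp eax, 0  (cmp 1,0)
jg L1: taken
mov ecx, [edx] → ecx=M[124]=-2
xor ecx, 10 → ecx=(-2)^10=-12
mov ecx, [edx] → ecx=M[124]=-2
xor ecx, 10 → ecx=(-2)^10=-12
add edx, 4 → edx=124+4=128
sub eax, 1 → eax=1-1=0
cmp eax, 0  (cmp 0,0)
jg L1: not taken
mov [104], ecx → M[104]=-12
halt.
Total executed instructions: 61.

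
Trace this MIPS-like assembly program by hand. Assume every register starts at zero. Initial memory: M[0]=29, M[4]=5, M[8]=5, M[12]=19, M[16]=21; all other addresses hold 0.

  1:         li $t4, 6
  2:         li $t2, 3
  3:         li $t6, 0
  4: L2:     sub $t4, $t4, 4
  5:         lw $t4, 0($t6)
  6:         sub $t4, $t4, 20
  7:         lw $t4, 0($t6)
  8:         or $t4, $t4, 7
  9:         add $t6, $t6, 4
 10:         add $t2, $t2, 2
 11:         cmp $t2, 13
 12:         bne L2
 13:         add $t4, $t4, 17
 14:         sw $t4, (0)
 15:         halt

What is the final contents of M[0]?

40

li $t4, 6 → $t4=6
li $t2, 3 → $t2=3
li $t6, 0 → $t6=0
sub $t4, $t4, 4 → $t4=6-4=2
lw $t4, 0($t6) → $t4=M[0]=29
sub $t4, $t4, 20 → $t4=29-20=9
lw $t4, 0($t6) → $t4=M[0]=29
or $t4, $t4, 7 → $t4=29|7=31
add $t6, $t6, 4 → $t6=0+4=4
add $t2, $t2, 2 → $t2=3+2=5
cmp $t2, 13  (cmp 5,13)
bne L2: taken
sub $t4, $t4, 4 → $t4=31-4=27
lw $t4, 0($t6) → $t4=M[4]=5
sub $t4, $t4, 20 → $t4=5-20=-15
lw $t4, 0($t6) → $t4=M[4]=5
or $t4, $t4, 7 → $t4=5|7=7
add $t6, $t6, 4 → $t6=4+4=8
add $t2, $t2, 2 → $t2=5+2=7
cmp $t2, 13  (cmp 7,13)
bne L2: taken
sub $t4, $t4, 4 → $t4=7-4=3
lw $t4, 0($t6) → $t4=M[8]=5
sub $t4, $t4, 20 → $t4=5-20=-15
lw $t4, 0($t6) → $t4=M[8]=5
or $t4, $t4, 7 → $t4=5|7=7
add $t6, $t6, 4 → $t6=8+4=12
add $t2, $t2, 2 → $t2=7+2=9
cmp $t2, 13  (cmp 9,13)
bne L2: taken
sub $t4, $t4, 4 → $t4=7-4=3
lw $t4, 0($t6) → $t4=M[12]=19
sub $t4, $t4, 20 → $t4=19-20=-1
lw $t4, 0($t6) → $t4=M[12]=19
or $t4, $t4, 7 → $t4=19|7=23
add $t6, $t6, 4 → $t6=12+4=16
add $t2, $t2, 2 → $t2=9+2=11
cmp $t2, 13  (cmp 11,13)
bne L2: taken
sub $t4, $t4, 4 → $t4=23-4=19
lw $t4, 0($t6) → $t4=M[16]=21
sub $t4, $t4, 20 → $t4=21-20=1
lw $t4, 0($t6) → $t4=M[16]=21
or $t4, $t4, 7 → $t4=21|7=23
add $t6, $t6, 4 → $t6=16+4=20
add $t2, $t2, 2 → $t2=11+2=13
cmp $t2, 13  (cmp 13,13)
bne L2: not taken
add $t4, $t4, 17 → $t4=23+17=40
sw $t4, (0) → M[0]=40
halt.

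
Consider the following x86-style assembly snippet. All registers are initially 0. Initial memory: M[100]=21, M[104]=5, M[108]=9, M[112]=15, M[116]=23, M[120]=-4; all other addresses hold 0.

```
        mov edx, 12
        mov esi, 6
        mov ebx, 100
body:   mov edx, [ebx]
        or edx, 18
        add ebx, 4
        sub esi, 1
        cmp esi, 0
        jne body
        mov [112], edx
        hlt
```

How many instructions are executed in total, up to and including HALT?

mov edx, 12 → edx=12
mov esi, 6 → esi=6
mov ebx, 100 → ebx=100
mov edx, [ebx] → edx=M[100]=21
or edx, 18 → edx=21|18=23
add ebx, 4 → ebx=100+4=104
sub esi, 1 → esi=6-1=5
cmp esi, 0  (cmp 5,0)
jne body: taken
mov edx, [ebx] → edx=M[104]=5
or edx, 18 → edx=5|18=23
add ebx, 4 → ebx=104+4=108
sub esi, 1 → esi=5-1=4
cmp esi, 0  (cmp 4,0)
jne body: taken
mov edx, [ebx] → edx=M[108]=9
or edx, 18 → edx=9|18=27
add ebx, 4 → ebx=108+4=112
sub esi, 1 → esi=4-1=3
cmp esi, 0  (cmp 3,0)
jne body: taken
mov edx, [ebx] → edx=M[112]=15
or edx, 18 → edx=15|18=31
add ebx, 4 → ebx=112+4=116
sub esi, 1 → esi=3-1=2
cmp esi, 0  (cmp 2,0)
jne body: taken
mov edx, [ebx] → edx=M[116]=23
or edx, 18 → edx=23|18=23
add ebx, 4 → ebx=116+4=120
sub esi, 1 → esi=2-1=1
cmp esi, 0  (cmp 1,0)
jne body: taken
mov edx, [ebx] → edx=M[120]=-4
or edx, 18 → edx=(-4)|18=-2
add ebx, 4 → ebx=120+4=124
sub esi, 1 → esi=1-1=0
cmp esi, 0  (cmp 0,0)
jne body: not taken
mov [112], edx → M[112]=-2
halt.
Total executed instructions: 41.

41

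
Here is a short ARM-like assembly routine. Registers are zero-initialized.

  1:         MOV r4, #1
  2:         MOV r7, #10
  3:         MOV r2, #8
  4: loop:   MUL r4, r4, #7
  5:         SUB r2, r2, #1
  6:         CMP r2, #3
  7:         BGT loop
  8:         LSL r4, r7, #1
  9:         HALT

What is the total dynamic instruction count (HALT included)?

r4=1
r7=10
r2=8
r4=1*7=7
r2=8-1=7
CMP r2, #3  (cmp 7,3)
BGT loop: taken
r4=7*7=49
r2=7-1=6
CMP r2, #3  (cmp 6,3)
BGT loop: taken
r4=49*7=343
r2=6-1=5
CMP r2, #3  (cmp 5,3)
BGT loop: taken
r4=343*7=2401
r2=5-1=4
CMP r2, #3  (cmp 4,3)
BGT loop: taken
r4=2401*7=16807
r2=4-1=3
CMP r2, #3  (cmp 3,3)
BGT loop: not taken
r4=10<<1=20
halt.
Total executed instructions: 25.

25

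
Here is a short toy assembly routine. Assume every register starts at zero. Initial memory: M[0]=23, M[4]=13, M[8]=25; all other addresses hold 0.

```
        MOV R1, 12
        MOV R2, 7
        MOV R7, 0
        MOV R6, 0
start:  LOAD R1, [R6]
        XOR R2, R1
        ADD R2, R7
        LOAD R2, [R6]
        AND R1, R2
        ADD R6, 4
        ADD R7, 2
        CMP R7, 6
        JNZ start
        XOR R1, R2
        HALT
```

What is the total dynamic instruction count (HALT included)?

33

MOV R1, 12 → R1=12
MOV R2, 7 → R2=7
MOV R7, 0 → R7=0
MOV R6, 0 → R6=0
LOAD R1, [R6] → R1=M[0]=23
XOR R2, R1 → R2=7^23=16
ADD R2, R7 → R2=16+0=16
LOAD R2, [R6] → R2=M[0]=23
AND R1, R2 → R1=23&23=23
ADD R6, 4 → R6=0+4=4
ADD R7, 2 → R7=0+2=2
CMP R7, 6  (cmp 2,6)
JNZ start: taken
LOAD R1, [R6] → R1=M[4]=13
XOR R2, R1 → R2=23^13=26
ADD R2, R7 → R2=26+2=28
LOAD R2, [R6] → R2=M[4]=13
AND R1, R2 → R1=13&13=13
ADD R6, 4 → R6=4+4=8
ADD R7, 2 → R7=2+2=4
CMP R7, 6  (cmp 4,6)
JNZ start: taken
LOAD R1, [R6] → R1=M[8]=25
XOR R2, R1 → R2=13^25=20
ADD R2, R7 → R2=20+4=24
LOAD R2, [R6] → R2=M[8]=25
AND R1, R2 → R1=25&25=25
ADD R6, 4 → R6=8+4=12
ADD R7, 2 → R7=4+2=6
CMP R7, 6  (cmp 6,6)
JNZ start: not taken
XOR R1, R2 → R1=25^25=0
halt.
Total executed instructions: 33.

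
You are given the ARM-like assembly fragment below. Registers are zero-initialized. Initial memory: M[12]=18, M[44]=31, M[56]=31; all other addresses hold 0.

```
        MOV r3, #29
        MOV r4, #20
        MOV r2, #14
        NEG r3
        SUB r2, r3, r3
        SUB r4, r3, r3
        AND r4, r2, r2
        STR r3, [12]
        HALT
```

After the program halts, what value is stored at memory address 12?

-29

after MOV r3, #29: r3=29
after MOV r4, #20: r4=20
after MOV r2, #14: r2=14
after NEG r3: r3=-(29)=-29
after SUB r2, r3, r3: r2=(-29)-(-29)=0
after SUB r4, r3, r3: r4=(-29)-(-29)=0
after AND r4, r2, r2: r4=0&0=0
STR r3, [12] → M[12]=-29
halt.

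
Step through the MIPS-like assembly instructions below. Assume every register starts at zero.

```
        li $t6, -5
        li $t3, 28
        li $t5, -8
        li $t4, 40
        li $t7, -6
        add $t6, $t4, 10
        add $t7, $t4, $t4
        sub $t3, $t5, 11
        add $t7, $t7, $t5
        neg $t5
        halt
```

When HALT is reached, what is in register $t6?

after li $t6, -5: $t6=-5
after li $t3, 28: $t3=28
after li $t5, -8: $t5=-8
after li $t4, 40: $t4=40
after li $t7, -6: $t7=-6
after add $t6, $t4, 10: $t6=40+10=50
after add $t7, $t4, $t4: $t7=40+40=80
after sub $t3, $t5, 11: $t3=(-8)-11=-19
after add $t7, $t7, $t5: $t7=80+(-8)=72
after neg $t5: $t5=-(-8)=8
halt.

50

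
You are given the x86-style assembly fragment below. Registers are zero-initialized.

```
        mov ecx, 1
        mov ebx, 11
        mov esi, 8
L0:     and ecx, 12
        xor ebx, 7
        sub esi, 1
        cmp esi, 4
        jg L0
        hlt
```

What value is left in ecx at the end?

0

mov ecx, 1 → ecx=1
mov ebx, 11 → ebx=11
mov esi, 8 → esi=8
and ecx, 12 → ecx=1&12=0
xor ebx, 7 → ebx=11^7=12
sub esi, 1 → esi=8-1=7
cmp esi, 4  (cmp 7,4)
jg L0: taken
and ecx, 12 → ecx=0&12=0
xor ebx, 7 → ebx=12^7=11
sub esi, 1 → esi=7-1=6
cmp esi, 4  (cmp 6,4)
jg L0: taken
and ecx, 12 → ecx=0&12=0
xor ebx, 7 → ebx=11^7=12
sub esi, 1 → esi=6-1=5
cmp esi, 4  (cmp 5,4)
jg L0: taken
and ecx, 12 → ecx=0&12=0
xor ebx, 7 → ebx=12^7=11
sub esi, 1 → esi=5-1=4
cmp esi, 4  (cmp 4,4)
jg L0: not taken
halt.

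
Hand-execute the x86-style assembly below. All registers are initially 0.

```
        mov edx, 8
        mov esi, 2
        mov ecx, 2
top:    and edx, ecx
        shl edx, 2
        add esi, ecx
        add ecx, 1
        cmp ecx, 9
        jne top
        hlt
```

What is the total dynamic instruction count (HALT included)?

after mov edx, 8: edx=8
after mov esi, 2: esi=2
after mov ecx, 2: ecx=2
after and edx, ecx: edx=8&2=0
after shl edx, 2: edx=0<<2=0
after add esi, ecx: esi=2+2=4
after add ecx, 1: ecx=2+1=3
cmp ecx, 9  (cmp 3,9)
jne top: taken
after and edx, ecx: edx=0&3=0
after shl edx, 2: edx=0<<2=0
after add esi, ecx: esi=4+3=7
after add ecx, 1: ecx=3+1=4
cmp ecx, 9  (cmp 4,9)
jne top: taken
after and edx, ecx: edx=0&4=0
after shl edx, 2: edx=0<<2=0
after add esi, ecx: esi=7+4=11
after add ecx, 1: ecx=4+1=5
cmp ecx, 9  (cmp 5,9)
jne top: taken
after and edx, ecx: edx=0&5=0
after shl edx, 2: edx=0<<2=0
after add esi, ecx: esi=11+5=16
after add ecx, 1: ecx=5+1=6
cmp ecx, 9  (cmp 6,9)
jne top: taken
after and edx, ecx: edx=0&6=0
after shl edx, 2: edx=0<<2=0
after add esi, ecx: esi=16+6=22
after add ecx, 1: ecx=6+1=7
cmp ecx, 9  (cmp 7,9)
jne top: taken
after and edx, ecx: edx=0&7=0
after shl edx, 2: edx=0<<2=0
after add esi, ecx: esi=22+7=29
after add ecx, 1: ecx=7+1=8
cmp ecx, 9  (cmp 8,9)
jne top: taken
after and edx, ecx: edx=0&8=0
after shl edx, 2: edx=0<<2=0
after add esi, ecx: esi=29+8=37
after add ecx, 1: ecx=8+1=9
cmp ecx, 9  (cmp 9,9)
jne top: not taken
halt.
Total executed instructions: 46.

46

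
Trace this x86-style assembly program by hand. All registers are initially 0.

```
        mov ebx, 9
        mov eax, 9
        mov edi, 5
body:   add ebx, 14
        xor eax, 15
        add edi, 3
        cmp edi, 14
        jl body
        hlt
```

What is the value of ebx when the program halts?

ebx=9
eax=9
edi=5
ebx=9+14=23
eax=9^15=6
edi=5+3=8
cmp edi, 14  (cmp 8,14)
jl body: taken
ebx=23+14=37
eax=6^15=9
edi=8+3=11
cmp edi, 14  (cmp 11,14)
jl body: taken
ebx=37+14=51
eax=9^15=6
edi=11+3=14
cmp edi, 14  (cmp 14,14)
jl body: not taken
halt.

51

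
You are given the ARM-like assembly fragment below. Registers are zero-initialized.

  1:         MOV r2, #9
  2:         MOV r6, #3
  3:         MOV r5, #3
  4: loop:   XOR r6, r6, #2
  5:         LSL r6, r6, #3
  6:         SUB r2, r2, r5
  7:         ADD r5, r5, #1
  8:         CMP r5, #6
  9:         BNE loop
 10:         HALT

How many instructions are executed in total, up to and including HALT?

r2=9
r6=3
r5=3
r6=3^2=1
r6=1<<3=8
r2=9-3=6
r5=3+1=4
CMP r5, #6  (cmp 4,6)
BNE loop: taken
r6=8^2=10
r6=10<<3=80
r2=6-4=2
r5=4+1=5
CMP r5, #6  (cmp 5,6)
BNE loop: taken
r6=80^2=82
r6=82<<3=656
r2=2-5=-3
r5=5+1=6
CMP r5, #6  (cmp 6,6)
BNE loop: not taken
halt.
Total executed instructions: 22.

22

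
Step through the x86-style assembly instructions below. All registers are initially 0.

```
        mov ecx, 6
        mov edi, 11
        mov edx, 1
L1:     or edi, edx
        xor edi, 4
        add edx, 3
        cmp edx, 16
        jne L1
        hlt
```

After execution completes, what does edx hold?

16

mov ecx, 6 → ecx=6
mov edi, 11 → edi=11
mov edx, 1 → edx=1
or edi, edx → edi=11|1=11
xor edi, 4 → edi=11^4=15
add edx, 3 → edx=1+3=4
cmp edx, 16  (cmp 4,16)
jne L1: taken
or edi, edx → edi=15|4=15
xor edi, 4 → edi=15^4=11
add edx, 3 → edx=4+3=7
cmp edx, 16  (cmp 7,16)
jne L1: taken
or edi, edx → edi=11|7=15
xor edi, 4 → edi=15^4=11
add edx, 3 → edx=7+3=10
cmp edx, 16  (cmp 10,16)
jne L1: taken
or edi, edx → edi=11|10=11
xor edi, 4 → edi=11^4=15
add edx, 3 → edx=10+3=13
cmp edx, 16  (cmp 13,16)
jne L1: taken
or edi, edx → edi=15|13=15
xor edi, 4 → edi=15^4=11
add edx, 3 → edx=13+3=16
cmp edx, 16  (cmp 16,16)
jne L1: not taken
halt.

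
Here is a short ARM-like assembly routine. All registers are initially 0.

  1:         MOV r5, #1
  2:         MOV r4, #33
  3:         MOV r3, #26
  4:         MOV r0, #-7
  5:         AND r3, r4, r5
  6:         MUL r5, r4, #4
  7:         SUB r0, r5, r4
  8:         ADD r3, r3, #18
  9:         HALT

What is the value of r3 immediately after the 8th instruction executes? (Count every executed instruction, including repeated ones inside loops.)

r5=1
r4=33
r3=26
r0=-7
r3=33&1=1
r5=33*4=132
r0=132-33=99
r3=1+18=19
After step 8: r3 = 19.

19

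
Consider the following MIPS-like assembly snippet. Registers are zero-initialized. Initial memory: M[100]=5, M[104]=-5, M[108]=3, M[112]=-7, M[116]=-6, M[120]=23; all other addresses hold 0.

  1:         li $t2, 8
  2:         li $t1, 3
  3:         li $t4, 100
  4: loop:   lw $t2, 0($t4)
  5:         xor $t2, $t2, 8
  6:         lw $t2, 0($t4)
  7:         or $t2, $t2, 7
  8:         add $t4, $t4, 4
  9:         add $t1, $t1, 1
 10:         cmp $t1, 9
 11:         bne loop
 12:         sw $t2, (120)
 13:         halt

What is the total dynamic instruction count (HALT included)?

53

li $t2, 8 → $t2=8
li $t1, 3 → $t1=3
li $t4, 100 → $t4=100
lw $t2, 0($t4) → $t2=M[100]=5
xor $t2, $t2, 8 → $t2=5^8=13
lw $t2, 0($t4) → $t2=M[100]=5
or $t2, $t2, 7 → $t2=5|7=7
add $t4, $t4, 4 → $t4=100+4=104
add $t1, $t1, 1 → $t1=3+1=4
cmp $t1, 9  (cmp 4,9)
bne loop: taken
lw $t2, 0($t4) → $t2=M[104]=-5
xor $t2, $t2, 8 → $t2=(-5)^8=-13
lw $t2, 0($t4) → $t2=M[104]=-5
or $t2, $t2, 7 → $t2=(-5)|7=-1
add $t4, $t4, 4 → $t4=104+4=108
add $t1, $t1, 1 → $t1=4+1=5
cmp $t1, 9  (cmp 5,9)
bne loop: taken
lw $t2, 0($t4) → $t2=M[108]=3
xor $t2, $t2, 8 → $t2=3^8=11
lw $t2, 0($t4) → $t2=M[108]=3
or $t2, $t2, 7 → $t2=3|7=7
add $t4, $t4, 4 → $t4=108+4=112
add $t1, $t1, 1 → $t1=5+1=6
cmp $t1, 9  (cmp 6,9)
bne loop: taken
lw $t2, 0($t4) → $t2=M[112]=-7
xor $t2, $t2, 8 → $t2=(-7)^8=-15
lw $t2, 0($t4) → $t2=M[112]=-7
or $t2, $t2, 7 → $t2=(-7)|7=-1
add $t4, $t4, 4 → $t4=112+4=116
add $t1, $t1, 1 → $t1=6+1=7
cmp $t1, 9  (cmp 7,9)
bne loop: taken
lw $t2, 0($t4) → $t2=M[116]=-6
xor $t2, $t2, 8 → $t2=(-6)^8=-14
lw $t2, 0($t4) → $t2=M[116]=-6
or $t2, $t2, 7 → $t2=(-6)|7=-1
add $t4, $t4, 4 → $t4=116+4=120
add $t1, $t1, 1 → $t1=7+1=8
cmp $t1, 9  (cmp 8,9)
bne loop: taken
lw $t2, 0($t4) → $t2=M[120]=23
xor $t2, $t2, 8 → $t2=23^8=31
lw $t2, 0($t4) → $t2=M[120]=23
or $t2, $t2, 7 → $t2=23|7=23
add $t4, $t4, 4 → $t4=120+4=124
add $t1, $t1, 1 → $t1=8+1=9
cmp $t1, 9  (cmp 9,9)
bne loop: not taken
sw $t2, (120) → M[120]=23
halt.
Total executed instructions: 53.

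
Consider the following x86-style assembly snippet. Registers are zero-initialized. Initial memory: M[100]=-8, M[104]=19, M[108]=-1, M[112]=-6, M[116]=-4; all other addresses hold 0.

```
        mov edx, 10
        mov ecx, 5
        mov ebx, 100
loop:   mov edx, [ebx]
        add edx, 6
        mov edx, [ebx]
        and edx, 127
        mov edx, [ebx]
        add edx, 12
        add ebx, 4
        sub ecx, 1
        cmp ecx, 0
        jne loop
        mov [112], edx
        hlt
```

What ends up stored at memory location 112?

mov edx, 10 → edx=10
mov ecx, 5 → ecx=5
mov ebx, 100 → ebx=100
mov edx, [ebx] → edx=M[100]=-8
add edx, 6 → edx=(-8)+6=-2
mov edx, [ebx] → edx=M[100]=-8
and edx, 127 → edx=(-8)&127=120
mov edx, [ebx] → edx=M[100]=-8
add edx, 12 → edx=(-8)+12=4
add ebx, 4 → ebx=100+4=104
sub ecx, 1 → ecx=5-1=4
cmp ecx, 0  (cmp 4,0)
jne loop: taken
mov edx, [ebx] → edx=M[104]=19
add edx, 6 → edx=19+6=25
mov edx, [ebx] → edx=M[104]=19
and edx, 127 → edx=19&127=19
mov edx, [ebx] → edx=M[104]=19
add edx, 12 → edx=19+12=31
add ebx, 4 → ebx=104+4=108
sub ecx, 1 → ecx=4-1=3
cmp ecx, 0  (cmp 3,0)
jne loop: taken
mov edx, [ebx] → edx=M[108]=-1
add edx, 6 → edx=(-1)+6=5
mov edx, [ebx] → edx=M[108]=-1
and edx, 127 → edx=(-1)&127=127
mov edx, [ebx] → edx=M[108]=-1
add edx, 12 → edx=(-1)+12=11
add ebx, 4 → ebx=108+4=112
sub ecx, 1 → ecx=3-1=2
cmp ecx, 0  (cmp 2,0)
jne loop: taken
mov edx, [ebx] → edx=M[112]=-6
add edx, 6 → edx=(-6)+6=0
mov edx, [ebx] → edx=M[112]=-6
and edx, 127 → edx=(-6)&127=122
mov edx, [ebx] → edx=M[112]=-6
add edx, 12 → edx=(-6)+12=6
add ebx, 4 → ebx=112+4=116
sub ecx, 1 → ecx=2-1=1
cmp ecx, 0  (cmp 1,0)
jne loop: taken
mov edx, [ebx] → edx=M[116]=-4
add edx, 6 → edx=(-4)+6=2
mov edx, [ebx] → edx=M[116]=-4
and edx, 127 → edx=(-4)&127=124
mov edx, [ebx] → edx=M[116]=-4
add edx, 12 → edx=(-4)+12=8
add ebx, 4 → ebx=116+4=120
sub ecx, 1 → ecx=1-1=0
cmp ecx, 0  (cmp 0,0)
jne loop: not taken
mov [112], edx → M[112]=8
halt.

8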